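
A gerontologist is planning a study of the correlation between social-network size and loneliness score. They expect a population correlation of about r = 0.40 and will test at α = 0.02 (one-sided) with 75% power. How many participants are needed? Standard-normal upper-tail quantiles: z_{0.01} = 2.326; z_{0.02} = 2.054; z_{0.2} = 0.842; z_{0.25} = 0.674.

n = 45

Fisher's z: C = ½·ln((1+r)/(1−r)) = ½·ln(2.3333) = 0.4236.
n = ((z_{α} + z_β)/C)² + 3.
(2.054 + 0.674) / 0.4236 = 2.728 / 0.4236 = 6.440.
n = 6.440² + 3 = 41.47 + 3 = 44.5.
Round up.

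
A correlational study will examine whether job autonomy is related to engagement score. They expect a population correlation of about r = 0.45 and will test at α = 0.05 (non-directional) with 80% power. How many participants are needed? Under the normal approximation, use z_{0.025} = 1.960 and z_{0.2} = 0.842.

Fisher's z: C = ½·ln((1+r)/(1−r)) = ½·ln(2.6364) = 0.4847.
n = ((z_{α/2} + z_β)/C)² + 3.
(1.960 + 0.842) / 0.4847 = 2.802 / 0.4847 = 5.781.
n = 5.781² + 3 = 33.42 + 3 = 36.4.
Round up.

n = 37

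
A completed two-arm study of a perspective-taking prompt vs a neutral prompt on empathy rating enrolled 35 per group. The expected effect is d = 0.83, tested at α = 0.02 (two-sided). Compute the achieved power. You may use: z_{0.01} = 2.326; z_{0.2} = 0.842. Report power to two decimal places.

For two equal groups, power = Φ(d·√(n/2) − z_{α/2}).
d·√(n/2) = 0.83 × √(35/2) = 0.83 × 4.183 = 3.472.
z_β = 3.472 − 2.326 = 1.146.
Power = Φ(1.146) = 0.874.

power ≈ 0.87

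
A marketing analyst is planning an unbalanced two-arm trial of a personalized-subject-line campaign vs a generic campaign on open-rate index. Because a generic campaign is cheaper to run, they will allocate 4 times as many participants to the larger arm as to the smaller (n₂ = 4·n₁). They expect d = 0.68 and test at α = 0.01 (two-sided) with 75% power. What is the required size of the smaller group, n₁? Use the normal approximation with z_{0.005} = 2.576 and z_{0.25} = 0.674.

n₁ = 29

With allocation ratio k = n₂/n₁ = 4, Var(x̄₁−x̄₂) = σ²(1/n₁ + 1/(k·n₁)) = σ²·(k+1)/(k·n₁).
So n₁ = (1 + 1/k)·((z_{α/2} + z_β)/d)² = 1.250 × (3.250/0.68)².
n₁ = 1.250 × 22.84 = 28.6.
Round up: n₁ = 29, giving n₂ = 4 × 29 = 116.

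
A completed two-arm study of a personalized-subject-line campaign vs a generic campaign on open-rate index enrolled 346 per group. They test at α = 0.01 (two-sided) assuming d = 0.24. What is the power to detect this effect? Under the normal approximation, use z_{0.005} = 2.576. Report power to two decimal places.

power ≈ 0.72

For two equal groups, power = Φ(d·√(n/2) − z_{α/2}).
d·√(n/2) = 0.24 × √(346/2) = 0.24 × 13.153 = 3.157.
z_β = 3.157 − 2.576 = 0.581.
Power = Φ(0.581) = 0.719.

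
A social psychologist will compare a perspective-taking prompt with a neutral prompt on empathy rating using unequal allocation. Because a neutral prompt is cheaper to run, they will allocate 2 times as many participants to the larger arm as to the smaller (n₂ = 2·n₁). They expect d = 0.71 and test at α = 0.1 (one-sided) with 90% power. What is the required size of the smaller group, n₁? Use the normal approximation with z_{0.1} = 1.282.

n₁ = 20

With allocation ratio k = n₂/n₁ = 2, Var(x̄₁−x̄₂) = σ²(1/n₁ + 1/(k·n₁)) = σ²·(k+1)/(k·n₁).
So n₁ = (1 + 1/k)·((z_{α} + z_β)/d)² = 1.500 × (2.564/0.71)².
n₁ = 1.500 × 13.04 = 19.6.
Round up: n₁ = 20, giving n₂ = 2 × 20 = 40.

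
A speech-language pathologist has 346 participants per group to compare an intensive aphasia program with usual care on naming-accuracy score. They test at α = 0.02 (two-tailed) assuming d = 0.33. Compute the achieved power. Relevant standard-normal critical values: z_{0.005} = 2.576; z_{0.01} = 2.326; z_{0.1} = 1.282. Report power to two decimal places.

power ≈ 0.98

For two equal groups, power = Φ(d·√(n/2) − z_{α/2}).
d·√(n/2) = 0.33 × √(346/2) = 0.33 × 13.153 = 4.340.
z_β = 4.340 − 2.326 = 2.014.
Power = Φ(2.014) = 0.978.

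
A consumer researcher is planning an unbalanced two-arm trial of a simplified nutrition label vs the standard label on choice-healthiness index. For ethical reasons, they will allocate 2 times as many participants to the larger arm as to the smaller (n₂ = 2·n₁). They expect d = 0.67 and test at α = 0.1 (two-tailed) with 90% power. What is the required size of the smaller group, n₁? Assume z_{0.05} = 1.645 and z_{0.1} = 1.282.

With allocation ratio k = n₂/n₁ = 2, Var(x̄₁−x̄₂) = σ²(1/n₁ + 1/(k·n₁)) = σ²·(k+1)/(k·n₁).
So n₁ = (1 + 1/k)·((z_{α/2} + z_β)/d)² = 1.500 × (2.927/0.67)².
n₁ = 1.500 × 19.09 = 28.6.
Round up: n₁ = 29, giving n₂ = 2 × 29 = 58.

n₁ = 29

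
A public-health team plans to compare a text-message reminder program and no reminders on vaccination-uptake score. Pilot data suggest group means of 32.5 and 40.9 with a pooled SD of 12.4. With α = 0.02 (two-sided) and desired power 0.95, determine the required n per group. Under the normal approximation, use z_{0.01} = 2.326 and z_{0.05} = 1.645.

n = 69 per group

Cohen's d = |M₁ − M₂| / SD_pooled = |32.5 − 40.9| / 12.4 = 8.4 / 12.4 = 0.677.
For two independent groups with equal n: n = 2·((z_{α/2} + z_β) / d)².
z_{α/2} + z_β = 2.326 + 1.645 = 3.971.
n = 2 × (3.971 / 0.677)² = 2 × 5.866² = 2 × 34.41 = 68.8.
Round up to the next whole participant.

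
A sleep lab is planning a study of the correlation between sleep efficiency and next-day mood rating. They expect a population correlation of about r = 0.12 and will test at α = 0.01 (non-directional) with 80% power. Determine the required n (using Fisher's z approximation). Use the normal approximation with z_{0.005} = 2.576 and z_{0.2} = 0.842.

Fisher's z: C = ½·ln((1+r)/(1−r)) = ½·ln(1.2727) = 0.1206.
n = ((z_{α/2} + z_β)/C)² + 3.
(2.576 + 0.842) / 0.1206 = 3.418 / 0.1206 = 28.342.
n = 28.342² + 3 = 803.25 + 3 = 806.2.
Round up.

n = 807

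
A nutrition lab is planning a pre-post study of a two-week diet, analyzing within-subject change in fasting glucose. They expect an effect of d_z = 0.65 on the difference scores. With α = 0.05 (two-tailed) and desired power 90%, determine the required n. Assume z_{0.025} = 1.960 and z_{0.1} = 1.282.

n = 25 pairs

For a paired (one-sample on differences) test: n = ((z_{α/2} + z_β) / d)².
z_{α/2} + z_β = 1.960 + 1.282 = 3.242.
n = (3.242 / 0.65)² = 4.988² = 24.88.
Round up.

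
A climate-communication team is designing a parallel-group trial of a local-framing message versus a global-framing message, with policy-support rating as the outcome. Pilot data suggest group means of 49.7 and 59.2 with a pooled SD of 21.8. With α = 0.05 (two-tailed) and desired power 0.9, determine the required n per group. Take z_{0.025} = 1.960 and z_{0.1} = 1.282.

Cohen's d = |M₁ − M₂| / SD_pooled = |49.7 − 59.2| / 21.8 = 9.5 / 21.8 = 0.436.
For two independent groups with equal n: n = 2·((z_{α/2} + z_β) / d)².
z_{α/2} + z_β = 1.960 + 1.282 = 3.242.
n = 2 × (3.242 / 0.436)² = 2 × 7.436² = 2 × 55.29 = 110.6.
Round up to the next whole participant.

n = 111 per group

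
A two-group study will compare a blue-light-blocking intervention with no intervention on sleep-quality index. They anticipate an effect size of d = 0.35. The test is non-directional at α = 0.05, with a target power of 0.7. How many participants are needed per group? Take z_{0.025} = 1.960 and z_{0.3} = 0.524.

For two independent groups with equal n: n = 2·((z_{α/2} + z_β) / d)².
z_{α/2} + z_β = 1.960 + 0.524 = 2.484.
n = 2 × (2.484 / 0.35)² = 2 × 7.097² = 2 × 50.37 = 100.7.
Round up to the next whole participant.

n = 101 per group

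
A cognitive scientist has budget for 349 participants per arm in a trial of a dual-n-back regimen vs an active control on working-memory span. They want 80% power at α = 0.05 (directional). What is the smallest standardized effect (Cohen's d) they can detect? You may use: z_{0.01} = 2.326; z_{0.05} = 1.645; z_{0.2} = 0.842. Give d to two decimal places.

For two independent groups of n = 349 each: d_min = (z_{α} + z_β)·√(2/n).
z-sum = 1.645 + 0.842 = 2.487.
d_min = 2.487 × √(2/349) = 2.487 × 0.0757 = 0.188.

d_min ≈ 0.19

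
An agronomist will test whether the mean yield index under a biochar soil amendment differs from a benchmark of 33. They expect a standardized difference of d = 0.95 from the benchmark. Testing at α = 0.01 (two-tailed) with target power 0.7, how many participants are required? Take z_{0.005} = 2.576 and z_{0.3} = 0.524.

For a one-sample test: n = ((z_{α/2} + z_β) / d)².
z_{α/2} + z_β = 2.576 + 0.524 = 3.100.
n = (3.100 / 0.95)² = 3.263² = 10.65.
Round up.

n = 11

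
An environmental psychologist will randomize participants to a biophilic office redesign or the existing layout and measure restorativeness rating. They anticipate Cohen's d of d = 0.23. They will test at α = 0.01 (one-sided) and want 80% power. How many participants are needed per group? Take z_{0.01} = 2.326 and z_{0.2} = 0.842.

For two independent groups with equal n: n = 2·((z_{α} + z_β) / d)².
z_{α} + z_β = 2.326 + 0.842 = 3.168.
n = 2 × (3.168 / 0.23)² = 2 × 13.774² = 2 × 189.72 = 379.4.
Round up to the next whole participant.

n = 380 per group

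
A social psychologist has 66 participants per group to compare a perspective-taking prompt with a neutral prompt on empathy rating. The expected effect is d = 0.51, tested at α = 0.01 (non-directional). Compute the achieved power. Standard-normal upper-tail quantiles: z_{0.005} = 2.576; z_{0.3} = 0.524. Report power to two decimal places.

power ≈ 0.64

For two equal groups, power = Φ(d·√(n/2) − z_{α/2}).
d·√(n/2) = 0.51 × √(66/2) = 0.51 × 5.745 = 2.930.
z_β = 2.930 − 2.576 = 0.354.
Power = Φ(0.354) = 0.638.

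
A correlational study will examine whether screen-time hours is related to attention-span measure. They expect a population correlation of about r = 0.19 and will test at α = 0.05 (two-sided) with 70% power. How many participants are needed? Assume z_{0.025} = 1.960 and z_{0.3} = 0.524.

Fisher's z: C = ½·ln((1+r)/(1−r)) = ½·ln(1.4691) = 0.1923.
n = ((z_{α/2} + z_β)/C)² + 3.
(1.960 + 0.524) / 0.1923 = 2.484 / 0.1923 = 12.917.
n = 12.917² + 3 = 166.86 + 3 = 169.9.
Round up.

n = 170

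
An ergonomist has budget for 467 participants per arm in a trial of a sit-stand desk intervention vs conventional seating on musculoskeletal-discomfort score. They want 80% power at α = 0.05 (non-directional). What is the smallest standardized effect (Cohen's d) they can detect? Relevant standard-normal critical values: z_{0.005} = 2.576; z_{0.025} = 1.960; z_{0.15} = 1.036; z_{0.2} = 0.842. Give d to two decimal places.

For two independent groups of n = 467 each: d_min = (z_{α/2} + z_β)·√(2/n).
z-sum = 1.960 + 0.842 = 2.802.
d_min = 2.802 × √(2/467) = 2.802 × 0.0654 = 0.183.

d_min ≈ 0.18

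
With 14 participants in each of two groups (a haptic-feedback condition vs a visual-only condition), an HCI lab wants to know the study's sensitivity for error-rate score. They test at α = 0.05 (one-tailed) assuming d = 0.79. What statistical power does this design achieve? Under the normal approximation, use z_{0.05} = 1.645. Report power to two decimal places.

power ≈ 0.67

For two equal groups, power = Φ(d·√(n/2) − z_{α}).
d·√(n/2) = 0.79 × √(14/2) = 0.79 × 2.646 = 2.090.
z_β = 2.090 − 1.645 = 0.445.
Power = Φ(0.445) = 0.672.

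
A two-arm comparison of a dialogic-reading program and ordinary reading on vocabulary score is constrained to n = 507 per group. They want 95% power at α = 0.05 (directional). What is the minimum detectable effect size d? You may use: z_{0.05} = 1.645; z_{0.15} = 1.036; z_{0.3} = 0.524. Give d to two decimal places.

For two independent groups of n = 507 each: d_min = (z_{α} + z_β)·√(2/n).
z-sum = 1.645 + 1.645 = 3.290.
d_min = 3.290 × √(2/507) = 3.290 × 0.0628 = 0.207.

d_min ≈ 0.21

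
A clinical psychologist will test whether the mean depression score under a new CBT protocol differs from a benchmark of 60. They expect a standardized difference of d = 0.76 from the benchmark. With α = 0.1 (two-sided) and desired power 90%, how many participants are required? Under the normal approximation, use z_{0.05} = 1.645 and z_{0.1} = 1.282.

For a one-sample test: n = ((z_{α/2} + z_β) / d)².
z_{α/2} + z_β = 1.645 + 1.282 = 2.927.
n = (2.927 / 0.76)² = 3.851² = 14.83.
Round up.

n = 15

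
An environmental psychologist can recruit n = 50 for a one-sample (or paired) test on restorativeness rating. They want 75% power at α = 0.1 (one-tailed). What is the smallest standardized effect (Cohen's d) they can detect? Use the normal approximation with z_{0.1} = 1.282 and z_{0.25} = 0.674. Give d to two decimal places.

For a single sample (or paired design) of n = 50: d_min = (z_{α} + z_β)/√n.
z-sum = 1.282 + 0.674 = 1.956.
d_min = 1.956 / √50 = 1.956 / 7.071 = 0.277.

d_min ≈ 0.28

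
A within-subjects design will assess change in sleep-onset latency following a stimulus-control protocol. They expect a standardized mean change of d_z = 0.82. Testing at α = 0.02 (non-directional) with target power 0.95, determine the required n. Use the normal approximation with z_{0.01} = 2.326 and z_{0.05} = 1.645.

n = 24 pairs

For a paired (one-sample on differences) test: n = ((z_{α/2} + z_β) / d)².
z_{α/2} + z_β = 2.326 + 1.645 = 3.971.
n = (3.971 / 0.82)² = 4.843² = 23.45.
Round up.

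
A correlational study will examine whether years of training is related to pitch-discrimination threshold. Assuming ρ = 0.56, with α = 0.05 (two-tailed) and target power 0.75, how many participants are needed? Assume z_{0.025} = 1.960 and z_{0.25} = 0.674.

n = 21

Fisher's z: C = ½·ln((1+r)/(1−r)) = ½·ln(3.5455) = 0.6328.
n = ((z_{α/2} + z_β)/C)² + 3.
(1.960 + 0.674) / 0.6328 = 2.634 / 0.6328 = 4.162.
n = 4.162² + 3 = 17.33 + 3 = 20.3.
Round up.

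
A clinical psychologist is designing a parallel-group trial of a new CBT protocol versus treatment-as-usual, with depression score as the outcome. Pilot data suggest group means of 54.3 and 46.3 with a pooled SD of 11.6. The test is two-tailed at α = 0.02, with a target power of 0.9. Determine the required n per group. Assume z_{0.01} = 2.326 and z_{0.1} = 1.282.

n = 55 per group

Cohen's d = |M₁ − M₂| / SD_pooled = |54.3 − 46.3| / 11.6 = 8.0 / 11.6 = 0.690.
For two independent groups with equal n: n = 2·((z_{α/2} + z_β) / d)².
z_{α/2} + z_β = 2.326 + 1.282 = 3.608.
n = 2 × (3.608 / 0.690)² = 2 × 5.229² = 2 × 27.34 = 54.7.
Round up to the next whole participant.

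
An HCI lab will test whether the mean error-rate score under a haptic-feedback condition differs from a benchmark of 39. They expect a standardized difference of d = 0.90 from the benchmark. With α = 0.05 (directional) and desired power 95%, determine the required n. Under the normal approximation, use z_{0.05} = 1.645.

For a one-sample test: n = ((z_{α} + z_β) / d)².
z_{α} + z_β = 1.645 + 1.645 = 3.290.
n = (3.290 / 0.90)² = 3.656² = 13.36.
Round up.

n = 14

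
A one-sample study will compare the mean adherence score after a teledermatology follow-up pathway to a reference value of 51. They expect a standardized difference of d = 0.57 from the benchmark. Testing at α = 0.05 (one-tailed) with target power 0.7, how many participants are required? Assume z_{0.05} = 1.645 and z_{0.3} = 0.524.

For a one-sample test: n = ((z_{α} + z_β) / d)².
z_{α} + z_β = 1.645 + 0.524 = 2.169.
n = (2.169 / 0.57)² = 3.805² = 14.48.
Round up.

n = 15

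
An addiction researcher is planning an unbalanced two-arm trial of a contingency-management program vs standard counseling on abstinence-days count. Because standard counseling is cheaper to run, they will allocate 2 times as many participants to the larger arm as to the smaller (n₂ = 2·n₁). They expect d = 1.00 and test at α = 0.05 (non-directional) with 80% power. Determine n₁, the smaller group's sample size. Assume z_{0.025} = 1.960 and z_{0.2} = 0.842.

With allocation ratio k = n₂/n₁ = 2, Var(x̄₁−x̄₂) = σ²(1/n₁ + 1/(k·n₁)) = σ²·(k+1)/(k·n₁).
So n₁ = (1 + 1/k)·((z_{α/2} + z_β)/d)² = 1.500 × (2.802/1.00)².
n₁ = 1.500 × 7.85 = 11.8.
Round up: n₁ = 12, giving n₂ = 2 × 12 = 24.

n₁ = 12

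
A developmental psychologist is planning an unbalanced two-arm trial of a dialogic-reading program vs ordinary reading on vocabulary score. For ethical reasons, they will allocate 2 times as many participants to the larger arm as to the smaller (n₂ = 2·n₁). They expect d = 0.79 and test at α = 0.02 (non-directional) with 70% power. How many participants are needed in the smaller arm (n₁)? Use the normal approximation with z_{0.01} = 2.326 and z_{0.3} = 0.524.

With allocation ratio k = n₂/n₁ = 2, Var(x̄₁−x̄₂) = σ²(1/n₁ + 1/(k·n₁)) = σ²·(k+1)/(k·n₁).
So n₁ = (1 + 1/k)·((z_{α/2} + z_β)/d)² = 1.500 × (2.850/0.79)².
n₁ = 1.500 × 13.01 = 19.5.
Round up: n₁ = 20, giving n₂ = 2 × 20 = 40.

n₁ = 20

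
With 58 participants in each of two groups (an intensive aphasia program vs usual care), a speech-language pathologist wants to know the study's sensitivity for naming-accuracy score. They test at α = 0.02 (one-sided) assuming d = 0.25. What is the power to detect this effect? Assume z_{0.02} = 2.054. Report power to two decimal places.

For two equal groups, power = Φ(d·√(n/2) − z_{α}).
d·√(n/2) = 0.25 × √(58/2) = 0.25 × 5.385 = 1.346.
z_β = 1.346 − 2.054 = -0.708.
Power = Φ(-0.708) = 0.240.

power ≈ 0.24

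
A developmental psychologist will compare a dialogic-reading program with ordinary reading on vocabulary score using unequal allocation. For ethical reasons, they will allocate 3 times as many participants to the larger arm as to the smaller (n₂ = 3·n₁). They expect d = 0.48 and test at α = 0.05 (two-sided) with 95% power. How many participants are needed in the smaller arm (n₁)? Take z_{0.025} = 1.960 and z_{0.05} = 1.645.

With allocation ratio k = n₂/n₁ = 3, Var(x̄₁−x̄₂) = σ²(1/n₁ + 1/(k·n₁)) = σ²·(k+1)/(k·n₁).
So n₁ = (1 + 1/k)·((z_{α/2} + z_β)/d)² = 1.333 × (3.605/0.48)².
n₁ = 1.333 × 56.41 = 75.2.
Round up: n₁ = 76, giving n₂ = 3 × 76 = 228.

n₁ = 76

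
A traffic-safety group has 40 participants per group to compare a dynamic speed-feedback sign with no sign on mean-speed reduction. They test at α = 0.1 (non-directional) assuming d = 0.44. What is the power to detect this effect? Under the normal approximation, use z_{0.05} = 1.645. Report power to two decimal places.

For two equal groups, power = Φ(d·√(n/2) − z_{α/2}).
d·√(n/2) = 0.44 × √(40/2) = 0.44 × 4.472 = 1.968.
z_β = 1.968 − 1.645 = 0.323.
Power = Φ(0.323) = 0.627.

power ≈ 0.63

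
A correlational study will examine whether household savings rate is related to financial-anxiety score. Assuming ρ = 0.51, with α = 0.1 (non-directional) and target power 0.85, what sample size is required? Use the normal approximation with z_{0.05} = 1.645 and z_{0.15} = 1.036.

Fisher's z: C = ½·ln((1+r)/(1−r)) = ½·ln(3.0816) = 0.5627.
n = ((z_{α/2} + z_β)/C)² + 3.
(1.645 + 1.036) / 0.5627 = 2.681 / 0.5627 = 4.765.
n = 4.765² + 3 = 22.70 + 3 = 25.7.
Round up.

n = 26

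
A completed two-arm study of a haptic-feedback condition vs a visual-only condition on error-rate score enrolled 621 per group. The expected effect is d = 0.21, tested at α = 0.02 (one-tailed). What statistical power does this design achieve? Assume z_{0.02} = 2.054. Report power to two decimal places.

For two equal groups, power = Φ(d·√(n/2) − z_{α}).
d·√(n/2) = 0.21 × √(621/2) = 0.21 × 17.621 = 3.700.
z_β = 3.700 − 2.054 = 1.646.
Power = Φ(1.646) = 0.950.

power ≈ 0.95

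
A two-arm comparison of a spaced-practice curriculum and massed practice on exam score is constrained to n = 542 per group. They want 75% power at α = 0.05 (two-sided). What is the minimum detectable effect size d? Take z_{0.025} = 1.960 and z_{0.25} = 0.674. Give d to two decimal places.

For two independent groups of n = 542 each: d_min = (z_{α/2} + z_β)·√(2/n).
z-sum = 1.960 + 0.674 = 2.634.
d_min = 2.634 × √(2/542) = 2.634 × 0.0607 = 0.160.

d_min ≈ 0.16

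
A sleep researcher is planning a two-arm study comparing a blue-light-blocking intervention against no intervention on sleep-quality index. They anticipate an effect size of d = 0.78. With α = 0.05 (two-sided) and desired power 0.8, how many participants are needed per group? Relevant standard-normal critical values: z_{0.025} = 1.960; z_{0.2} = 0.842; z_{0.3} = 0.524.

For two independent groups with equal n: n = 2·((z_{α/2} + z_β) / d)².
z_{α/2} + z_β = 1.960 + 0.842 = 2.802.
n = 2 × (2.802 / 0.78)² = 2 × 3.592² = 2 × 12.90 = 25.8.
Round up to the next whole participant.

n = 26 per group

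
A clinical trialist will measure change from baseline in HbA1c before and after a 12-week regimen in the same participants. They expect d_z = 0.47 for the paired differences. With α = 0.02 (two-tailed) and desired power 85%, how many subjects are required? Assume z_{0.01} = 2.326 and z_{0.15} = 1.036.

n = 52 pairs

For a paired (one-sample on differences) test: n = ((z_{α/2} + z_β) / d)².
z_{α/2} + z_β = 2.326 + 1.036 = 3.362.
n = (3.362 / 0.47)² = 7.153² = 51.17.
Round up.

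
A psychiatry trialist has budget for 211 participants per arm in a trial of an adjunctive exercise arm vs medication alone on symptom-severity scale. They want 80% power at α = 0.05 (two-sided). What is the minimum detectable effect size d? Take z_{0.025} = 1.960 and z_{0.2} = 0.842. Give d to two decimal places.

d_min ≈ 0.27

For two independent groups of n = 211 each: d_min = (z_{α/2} + z_β)·√(2/n).
z-sum = 1.960 + 0.842 = 2.802.
d_min = 2.802 × √(2/211) = 2.802 × 0.0974 = 0.273.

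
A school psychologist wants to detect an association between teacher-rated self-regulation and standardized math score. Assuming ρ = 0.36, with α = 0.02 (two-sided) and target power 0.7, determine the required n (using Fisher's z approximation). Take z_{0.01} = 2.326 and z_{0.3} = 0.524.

Fisher's z: C = ½·ln((1+r)/(1−r)) = ½·ln(2.1250) = 0.3769.
n = ((z_{α/2} + z_β)/C)² + 3.
(2.326 + 0.524) / 0.3769 = 2.850 / 0.3769 = 7.562.
n = 7.562² + 3 = 57.18 + 3 = 60.2.
Round up.

n = 61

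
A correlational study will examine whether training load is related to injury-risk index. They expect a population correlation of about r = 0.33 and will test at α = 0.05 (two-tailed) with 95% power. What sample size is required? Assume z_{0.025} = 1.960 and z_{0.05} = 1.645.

Fisher's z: C = ½·ln((1+r)/(1−r)) = ½·ln(1.9851) = 0.3428.
n = ((z_{α/2} + z_β)/C)² + 3.
(1.960 + 1.645) / 0.3428 = 3.605 / 0.3428 = 10.516.
n = 10.516² + 3 = 110.59 + 3 = 113.6.
Round up.

n = 114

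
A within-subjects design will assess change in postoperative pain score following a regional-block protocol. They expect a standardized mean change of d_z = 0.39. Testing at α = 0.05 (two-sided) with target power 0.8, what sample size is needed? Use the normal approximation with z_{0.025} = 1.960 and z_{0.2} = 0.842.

n = 52 pairs

For a paired (one-sample on differences) test: n = ((z_{α/2} + z_β) / d)².
z_{α/2} + z_β = 1.960 + 0.842 = 2.802.
n = (2.802 / 0.39)² = 7.185² = 51.62.
Round up.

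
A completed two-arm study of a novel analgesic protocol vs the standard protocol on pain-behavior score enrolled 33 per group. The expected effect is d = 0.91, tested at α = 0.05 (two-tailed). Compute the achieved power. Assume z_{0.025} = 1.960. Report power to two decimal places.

power ≈ 0.96

For two equal groups, power = Φ(d·√(n/2) − z_{α/2}).
d·√(n/2) = 0.91 × √(33/2) = 0.91 × 4.062 = 3.696.
z_β = 3.696 − 1.960 = 1.736.
Power = Φ(1.736) = 0.959.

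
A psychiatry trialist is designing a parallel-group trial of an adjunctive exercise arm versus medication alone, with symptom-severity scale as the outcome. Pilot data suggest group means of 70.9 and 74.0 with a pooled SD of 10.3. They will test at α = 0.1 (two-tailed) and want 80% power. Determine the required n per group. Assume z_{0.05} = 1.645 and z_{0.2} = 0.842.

n = 137 per group

Cohen's d = |M₁ − M₂| / SD_pooled = |70.9 − 74.0| / 10.3 = 3.1 / 10.3 = 0.301.
For two independent groups with equal n: n = 2·((z_{α/2} + z_β) / d)².
z_{α/2} + z_β = 1.645 + 0.842 = 2.487.
n = 2 × (2.487 / 0.301)² = 2 × 8.262² = 2 × 68.27 = 136.5.
Round up to the next whole participant.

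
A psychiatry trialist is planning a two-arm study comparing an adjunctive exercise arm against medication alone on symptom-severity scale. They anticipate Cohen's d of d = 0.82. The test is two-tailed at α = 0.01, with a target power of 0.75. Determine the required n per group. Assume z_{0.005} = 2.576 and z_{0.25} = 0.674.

For two independent groups with equal n: n = 2·((z_{α/2} + z_β) / d)².
z_{α/2} + z_β = 2.576 + 0.674 = 3.250.
n = 2 × (3.250 / 0.82)² = 2 × 3.963² = 2 × 15.71 = 31.4.
Round up to the next whole participant.

n = 32 per group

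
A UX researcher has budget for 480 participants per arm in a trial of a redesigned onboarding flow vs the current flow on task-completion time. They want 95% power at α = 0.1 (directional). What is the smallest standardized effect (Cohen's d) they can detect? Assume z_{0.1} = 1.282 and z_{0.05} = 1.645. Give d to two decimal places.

d_min ≈ 0.19

For two independent groups of n = 480 each: d_min = (z_{α} + z_β)·√(2/n).
z-sum = 1.282 + 1.645 = 2.927.
d_min = 2.927 × √(2/480) = 2.927 × 0.0645 = 0.189.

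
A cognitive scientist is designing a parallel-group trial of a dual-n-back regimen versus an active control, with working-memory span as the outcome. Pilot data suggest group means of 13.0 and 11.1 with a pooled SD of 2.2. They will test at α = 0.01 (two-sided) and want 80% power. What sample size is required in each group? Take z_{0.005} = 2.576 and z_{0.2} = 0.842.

Cohen's d = |M₁ − M₂| / SD_pooled = |13.0 − 11.1| / 2.2 = 1.9 / 2.2 = 0.864.
For two independent groups with equal n: n = 2·((z_{α/2} + z_β) / d)².
z_{α/2} + z_β = 2.576 + 0.842 = 3.418.
n = 2 × (3.418 / 0.864)² = 2 × 3.956² = 2 × 15.65 = 31.3.
Round up to the next whole participant.

n = 32 per group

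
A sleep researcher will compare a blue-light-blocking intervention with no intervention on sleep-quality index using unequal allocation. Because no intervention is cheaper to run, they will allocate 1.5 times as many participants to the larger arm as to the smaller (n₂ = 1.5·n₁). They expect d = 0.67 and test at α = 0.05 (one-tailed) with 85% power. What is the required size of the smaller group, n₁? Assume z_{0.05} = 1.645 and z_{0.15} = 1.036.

n₁ = 27

With allocation ratio k = n₂/n₁ = 1.5, Var(x̄₁−x̄₂) = σ²(1/n₁ + 1/(k·n₁)) = σ²·(k+1)/(k·n₁).
So n₁ = (1 + 1/k)·((z_{α} + z_β)/d)² = 1.667 × (2.681/0.67)².
n₁ = 1.667 × 16.01 = 26.7.
Round up: n₁ = 27, giving n₂ = ⌈1.5 × 27⌉ = ⌈40.5⌉ = 41.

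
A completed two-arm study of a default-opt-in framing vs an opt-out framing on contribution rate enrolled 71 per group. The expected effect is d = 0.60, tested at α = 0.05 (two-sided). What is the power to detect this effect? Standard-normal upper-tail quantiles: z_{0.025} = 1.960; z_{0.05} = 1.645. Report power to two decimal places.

For two equal groups, power = Φ(d·√(n/2) − z_{α/2}).
d·√(n/2) = 0.60 × √(71/2) = 0.60 × 5.958 = 3.575.
z_β = 3.575 − 1.960 = 1.615.
Power = Φ(1.615) = 0.947.

power ≈ 0.95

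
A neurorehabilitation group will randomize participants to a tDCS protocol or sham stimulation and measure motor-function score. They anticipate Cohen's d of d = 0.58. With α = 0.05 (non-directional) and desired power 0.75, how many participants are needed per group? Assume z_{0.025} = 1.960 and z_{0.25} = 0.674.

n = 42 per group

For two independent groups with equal n: n = 2·((z_{α/2} + z_β) / d)².
z_{α/2} + z_β = 1.960 + 0.674 = 2.634.
n = 2 × (2.634 / 0.58)² = 2 × 4.541² = 2 × 20.62 = 41.2.
Round up to the next whole participant.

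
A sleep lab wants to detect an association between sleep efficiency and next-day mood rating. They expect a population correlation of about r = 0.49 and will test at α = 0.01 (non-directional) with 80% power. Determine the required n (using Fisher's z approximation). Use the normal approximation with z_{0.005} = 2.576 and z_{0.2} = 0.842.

Fisher's z: C = ½·ln((1+r)/(1−r)) = ½·ln(2.9216) = 0.5361.
n = ((z_{α/2} + z_β)/C)² + 3.
(2.576 + 0.842) / 0.5361 = 3.418 / 0.5361 = 6.376.
n = 6.376² + 3 = 40.65 + 3 = 43.6.
Round up.

n = 44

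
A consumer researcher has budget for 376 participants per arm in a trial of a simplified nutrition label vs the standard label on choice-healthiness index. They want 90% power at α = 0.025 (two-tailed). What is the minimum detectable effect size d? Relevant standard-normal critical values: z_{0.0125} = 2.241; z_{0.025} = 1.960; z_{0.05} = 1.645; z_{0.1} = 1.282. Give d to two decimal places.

d_min ≈ 0.26

For two independent groups of n = 376 each: d_min = (z_{α/2} + z_β)·√(2/n).
z-sum = 2.241 + 1.282 = 3.523.
d_min = 3.523 × √(2/376) = 3.523 × 0.0729 = 0.257.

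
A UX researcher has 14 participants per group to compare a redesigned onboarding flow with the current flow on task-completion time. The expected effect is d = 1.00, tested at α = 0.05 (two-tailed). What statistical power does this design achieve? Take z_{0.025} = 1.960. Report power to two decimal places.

power ≈ 0.75

For two equal groups, power = Φ(d·√(n/2) − z_{α/2}).
d·√(n/2) = 1.00 × √(14/2) = 1.00 × 2.646 = 2.646.
z_β = 2.646 − 1.960 = 0.686.
Power = Φ(0.686) = 0.754.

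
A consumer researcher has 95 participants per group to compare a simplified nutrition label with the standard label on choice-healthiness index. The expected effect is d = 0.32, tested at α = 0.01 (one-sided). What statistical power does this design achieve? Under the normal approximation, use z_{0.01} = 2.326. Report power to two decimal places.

power ≈ 0.45

For two equal groups, power = Φ(d·√(n/2) − z_{α}).
d·√(n/2) = 0.32 × √(95/2) = 0.32 × 6.892 = 2.205.
z_β = 2.205 − 2.326 = -0.121.
Power = Φ(-0.121) = 0.452.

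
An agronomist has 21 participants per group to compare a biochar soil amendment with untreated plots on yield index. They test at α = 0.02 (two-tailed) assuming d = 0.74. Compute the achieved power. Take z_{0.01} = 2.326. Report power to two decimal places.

For two equal groups, power = Φ(d·√(n/2) − z_{α/2}).
d·√(n/2) = 0.74 × √(21/2) = 0.74 × 3.240 = 2.398.
z_β = 2.398 − 2.326 = 0.072.
Power = Φ(0.072) = 0.529.

power ≈ 0.53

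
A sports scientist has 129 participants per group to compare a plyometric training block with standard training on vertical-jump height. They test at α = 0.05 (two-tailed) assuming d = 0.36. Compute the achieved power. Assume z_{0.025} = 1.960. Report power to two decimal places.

power ≈ 0.82

For two equal groups, power = Φ(d·√(n/2) − z_{α/2}).
d·√(n/2) = 0.36 × √(129/2) = 0.36 × 8.031 = 2.891.
z_β = 2.891 − 1.960 = 0.931.
Power = Φ(0.931) = 0.824.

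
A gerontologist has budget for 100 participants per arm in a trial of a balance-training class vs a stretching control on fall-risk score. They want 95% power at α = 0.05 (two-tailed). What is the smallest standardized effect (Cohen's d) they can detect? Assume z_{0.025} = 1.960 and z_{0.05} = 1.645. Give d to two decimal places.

d_min ≈ 0.51

For two independent groups of n = 100 each: d_min = (z_{α/2} + z_β)·√(2/n).
z-sum = 1.960 + 1.645 = 3.605.
d_min = 3.605 × √(2/100) = 3.605 × 0.1414 = 0.510.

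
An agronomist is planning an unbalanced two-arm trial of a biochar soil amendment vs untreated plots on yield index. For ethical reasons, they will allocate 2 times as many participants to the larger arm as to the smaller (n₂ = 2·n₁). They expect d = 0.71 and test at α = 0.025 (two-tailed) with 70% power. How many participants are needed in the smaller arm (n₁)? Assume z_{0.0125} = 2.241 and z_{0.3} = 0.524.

n₁ = 23

With allocation ratio k = n₂/n₁ = 2, Var(x̄₁−x̄₂) = σ²(1/n₁ + 1/(k·n₁)) = σ²·(k+1)/(k·n₁).
So n₁ = (1 + 1/k)·((z_{α/2} + z_β)/d)² = 1.500 × (2.765/0.71)².
n₁ = 1.500 × 15.17 = 22.7.
Round up: n₁ = 23, giving n₂ = 2 × 23 = 46.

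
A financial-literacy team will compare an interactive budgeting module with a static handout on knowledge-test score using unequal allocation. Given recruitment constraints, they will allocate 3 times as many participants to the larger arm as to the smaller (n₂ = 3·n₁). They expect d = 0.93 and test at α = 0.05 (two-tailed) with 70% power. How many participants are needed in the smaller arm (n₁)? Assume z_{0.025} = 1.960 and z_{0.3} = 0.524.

n₁ = 10

With allocation ratio k = n₂/n₁ = 3, Var(x̄₁−x̄₂) = σ²(1/n₁ + 1/(k·n₁)) = σ²·(k+1)/(k·n₁).
So n₁ = (1 + 1/k)·((z_{α/2} + z_β)/d)² = 1.333 × (2.484/0.93)².
n₁ = 1.333 × 7.13 = 9.5.
Round up: n₁ = 10, giving n₂ = 3 × 10 = 30.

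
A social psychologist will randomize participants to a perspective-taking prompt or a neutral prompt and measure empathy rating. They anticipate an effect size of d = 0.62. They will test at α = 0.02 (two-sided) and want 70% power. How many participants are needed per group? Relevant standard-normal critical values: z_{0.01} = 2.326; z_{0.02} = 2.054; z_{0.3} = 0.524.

For two independent groups with equal n: n = 2·((z_{α/2} + z_β) / d)².
z_{α/2} + z_β = 2.326 + 0.524 = 2.850.
n = 2 × (2.850 / 0.62)² = 2 × 4.597² = 2 × 21.13 = 42.3.
Round up to the next whole participant.

n = 43 per group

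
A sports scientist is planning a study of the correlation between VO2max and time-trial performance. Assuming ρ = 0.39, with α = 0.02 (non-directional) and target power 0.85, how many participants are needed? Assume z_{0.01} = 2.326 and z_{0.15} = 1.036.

n = 70

Fisher's z: C = ½·ln((1+r)/(1−r)) = ½·ln(2.2787) = 0.4118.
n = ((z_{α/2} + z_β)/C)² + 3.
(2.326 + 1.036) / 0.4118 = 3.362 / 0.4118 = 8.164.
n = 8.164² + 3 = 66.65 + 3 = 69.7.
Round up.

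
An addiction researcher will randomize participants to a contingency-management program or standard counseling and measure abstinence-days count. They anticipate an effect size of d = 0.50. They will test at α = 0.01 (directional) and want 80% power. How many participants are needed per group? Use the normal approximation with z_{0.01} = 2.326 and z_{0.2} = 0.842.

n = 81 per group

For two independent groups with equal n: n = 2·((z_{α} + z_β) / d)².
z_{α} + z_β = 2.326 + 0.842 = 3.168.
n = 2 × (3.168 / 0.50)² = 2 × 6.336² = 2 × 40.14 = 80.3.
Round up to the next whole participant.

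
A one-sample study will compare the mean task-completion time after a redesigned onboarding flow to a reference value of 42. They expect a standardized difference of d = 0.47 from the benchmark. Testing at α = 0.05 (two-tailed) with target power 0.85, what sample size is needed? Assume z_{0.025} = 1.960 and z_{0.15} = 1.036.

n = 41

For a one-sample test: n = ((z_{α/2} + z_β) / d)².
z_{α/2} + z_β = 1.960 + 1.036 = 2.996.
n = (2.996 / 0.47)² = 6.374² = 40.63.
Round up.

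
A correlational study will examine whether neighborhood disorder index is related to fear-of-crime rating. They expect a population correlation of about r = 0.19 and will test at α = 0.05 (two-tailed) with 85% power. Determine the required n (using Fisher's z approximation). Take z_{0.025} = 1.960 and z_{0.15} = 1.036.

Fisher's z: C = ½·ln((1+r)/(1−r)) = ½·ln(1.4691) = 0.1923.
n = ((z_{α/2} + z_β)/C)² + 3.
(1.960 + 1.036) / 0.1923 = 2.996 / 0.1923 = 15.580.
n = 15.580² + 3 = 242.73 + 3 = 245.7.
Round up.

n = 246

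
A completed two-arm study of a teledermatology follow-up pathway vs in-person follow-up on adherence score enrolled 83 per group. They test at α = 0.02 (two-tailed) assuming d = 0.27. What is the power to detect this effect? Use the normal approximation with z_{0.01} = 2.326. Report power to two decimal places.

For two equal groups, power = Φ(d·√(n/2) − z_{α/2}).
d·√(n/2) = 0.27 × √(83/2) = 0.27 × 6.442 = 1.739.
z_β = 1.739 − 2.326 = -0.587.
Power = Φ(-0.587) = 0.279.

power ≈ 0.28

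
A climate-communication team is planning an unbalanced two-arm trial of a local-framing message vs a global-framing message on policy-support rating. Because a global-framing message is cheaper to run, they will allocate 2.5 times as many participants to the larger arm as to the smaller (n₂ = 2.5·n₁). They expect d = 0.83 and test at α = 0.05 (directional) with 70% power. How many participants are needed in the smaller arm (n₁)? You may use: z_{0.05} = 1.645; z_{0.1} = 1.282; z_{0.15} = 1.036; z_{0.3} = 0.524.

With allocation ratio k = n₂/n₁ = 2.5, Var(x̄₁−x̄₂) = σ²(1/n₁ + 1/(k·n₁)) = σ²·(k+1)/(k·n₁).
So n₁ = (1 + 1/k)·((z_{α} + z_β)/d)² = 1.400 × (2.169/0.83)².
n₁ = 1.400 × 6.83 = 9.6.
Round up: n₁ = 10, giving n₂ = 2.5 × 10 = 25.

n₁ = 10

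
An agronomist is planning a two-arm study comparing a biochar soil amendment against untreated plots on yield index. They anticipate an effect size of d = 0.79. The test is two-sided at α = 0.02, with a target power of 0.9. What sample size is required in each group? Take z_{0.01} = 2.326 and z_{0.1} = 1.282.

n = 42 per group

For two independent groups with equal n: n = 2·((z_{α/2} + z_β) / d)².
z_{α/2} + z_β = 2.326 + 1.282 = 3.608.
n = 2 × (3.608 / 0.79)² = 2 × 4.567² = 2 × 20.86 = 41.7.
Round up to the next whole participant.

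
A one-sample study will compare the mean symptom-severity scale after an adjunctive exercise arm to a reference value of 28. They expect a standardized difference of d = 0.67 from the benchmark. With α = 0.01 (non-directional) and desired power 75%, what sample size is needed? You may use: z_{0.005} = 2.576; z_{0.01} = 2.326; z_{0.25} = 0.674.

For a one-sample test: n = ((z_{α/2} + z_β) / d)².
z_{α/2} + z_β = 2.576 + 0.674 = 3.250.
n = (3.250 / 0.67)² = 4.851² = 23.53.
Round up.

n = 24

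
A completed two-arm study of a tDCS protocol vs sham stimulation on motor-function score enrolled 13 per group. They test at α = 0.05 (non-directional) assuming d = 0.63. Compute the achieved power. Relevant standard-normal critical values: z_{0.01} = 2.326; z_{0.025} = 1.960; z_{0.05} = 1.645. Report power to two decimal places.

power ≈ 0.36

For two equal groups, power = Φ(d·√(n/2) − z_{α/2}).
d·√(n/2) = 0.63 × √(13/2) = 0.63 × 2.550 = 1.606.
z_β = 1.606 − 1.960 = -0.354.
Power = Φ(-0.354) = 0.362.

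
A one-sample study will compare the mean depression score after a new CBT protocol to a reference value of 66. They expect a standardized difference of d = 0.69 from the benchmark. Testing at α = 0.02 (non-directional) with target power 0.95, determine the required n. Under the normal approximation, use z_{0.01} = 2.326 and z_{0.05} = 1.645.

n = 34

For a one-sample test: n = ((z_{α/2} + z_β) / d)².
z_{α/2} + z_β = 2.326 + 1.645 = 3.971.
n = (3.971 / 0.69)² = 5.755² = 33.12.
Round up.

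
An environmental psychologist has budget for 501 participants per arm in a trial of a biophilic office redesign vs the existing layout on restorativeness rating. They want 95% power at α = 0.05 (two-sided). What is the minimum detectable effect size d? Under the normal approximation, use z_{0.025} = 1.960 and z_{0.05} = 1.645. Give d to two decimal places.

d_min ≈ 0.23

For two independent groups of n = 501 each: d_min = (z_{α/2} + z_β)·√(2/n).
z-sum = 1.960 + 1.645 = 3.605.
d_min = 3.605 × √(2/501) = 3.605 × 0.0632 = 0.228.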